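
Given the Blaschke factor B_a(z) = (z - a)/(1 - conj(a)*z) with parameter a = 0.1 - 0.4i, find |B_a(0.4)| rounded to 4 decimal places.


Step 1: Numerator z0 - a = 0.4 - (0.1 - 0.4i) = 0.3 + 0.4i
Step 2: Denominator 1 - conj(a)*z0 = 1 - (0.1 + 0.4i)*0.4 = 0.96 - 0.16i
Step 3: |z0 - a|^2 = 0.3^2 + 0.4^2 = 0.25; |1 - conj(a)*z0|^2 = 0.96^2 + (-0.16)^2 = 0.9472
Step 4: |B_a(0.4)| = sqrt(0.25 / 0.9472) = sqrt(0.263936)
Step 5: = 0.5137

0.5137


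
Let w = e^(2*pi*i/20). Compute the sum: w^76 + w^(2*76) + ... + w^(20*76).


Step 1: The sum sum_{j=1}^{n} w^(k*j) equals n if n | k, else 0.
Step 2: Here n = 20, k = 76
Step 3: Does n divide k? 20 | 76 -> False
Step 4: Sum = 0

0


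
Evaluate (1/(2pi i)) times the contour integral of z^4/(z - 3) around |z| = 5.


Step 1: f(z) = z^4, a = 3 is inside |z| = 5
Step 2: By Cauchy integral formula: (1/(2pi*i)) * integral = f(a)
Step 3: f(3) = 3^4 = 81

81


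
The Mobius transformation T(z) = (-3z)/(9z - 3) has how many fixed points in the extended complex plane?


Step 1: Fixed points satisfy T(z) = z
Step 2: 9z^2 = 0
Step 3: Discriminant = 0^2 - 4*9*0 = 0
Step 4: Number of fixed points = 1

1


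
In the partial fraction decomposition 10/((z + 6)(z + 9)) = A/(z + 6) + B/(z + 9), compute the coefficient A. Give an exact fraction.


Step 1: Multiply both sides by (z + 6) and set z = -6
Step 2: A = 10 / (-6 + 9)
Step 3: A = 10 / 3
Step 4: A = 10/3

10/3


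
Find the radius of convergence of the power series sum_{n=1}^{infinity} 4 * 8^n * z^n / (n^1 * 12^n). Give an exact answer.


Step 1: General term a_n = 4 * 8^n / (n^1 * 12^n)
Step 2: By the root test, |a_n|^(1/n) = 4^(1/n) * 8 / (n^(1/n) * 12) -> 8/12 as n -> infinity (since 4^(1/n) -> 1 and n^(1/n) -> 1)
Step 3: R = 1/lim|a_n|^(1/n) = 12/8 = 3/2

3/2


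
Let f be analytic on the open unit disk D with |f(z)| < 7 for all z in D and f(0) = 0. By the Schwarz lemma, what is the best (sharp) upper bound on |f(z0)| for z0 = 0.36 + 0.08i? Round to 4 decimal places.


Step 1: g = f/7 maps D -> D with g(0) = 0, so by the Schwarz lemma |g(z)| <= |z|, i.e. |f(z)| <= 7|z|; this is sharp (f(z) = 7z).
Step 2: |z0|^2 = 0.36^2 + 0.08^2 = 0.136
Step 3: |z0| = sqrt(0.136) = 0.368782
Step 4: Best bound = 7 * |z0| = 7 * 0.368782 = 2.5815

2.5815


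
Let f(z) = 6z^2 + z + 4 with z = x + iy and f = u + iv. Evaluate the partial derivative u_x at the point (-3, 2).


Step 1: f(z) = 6(x+iy)^2 + (x+iy) + 4
Step 2: u = 6(x^2 - y^2) + x + 4
Step 3: u_x = 12x + 1
Step 4: At (-3, 2): u_x = -36 + 1 = -35

-35


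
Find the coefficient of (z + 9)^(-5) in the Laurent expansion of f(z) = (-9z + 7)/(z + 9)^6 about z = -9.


Step 1: Write the numerator in powers of (z + 9): -9z + 7 = -9(z + 9) + (-9*(-9) + 7) = -9(z + 9) + 88
Step 2: Divide by (z + 9)^6: f(z) = 88(z + 9)^(-6) - 9(z + 9)^(-5)
Step 3: This finite sum is the Laurent series of f about z = -9.
Step 4: Coefficient of (z + 9)^(-5) = coefficient of (z + 9) in the re-centred numerator = -9

-9


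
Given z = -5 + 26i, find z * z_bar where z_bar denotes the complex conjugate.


Step 1: conj(z) = -5 - 26i
Step 2: z * conj(z) = (-5)^2 + 26^2
Step 3: = 25 + 676 = 701

701


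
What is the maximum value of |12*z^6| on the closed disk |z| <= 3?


Step 1: On |z| = 3, |f(z)| = 12 * |z|^6 = 12 * 3^6
Step 2: By maximum modulus principle, maximum is on boundary.
Step 3: Maximum = 12 * 729 = 8748

8748


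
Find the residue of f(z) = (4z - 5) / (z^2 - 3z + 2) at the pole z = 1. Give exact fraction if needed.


Step 1: Q(z) = z^2 - 3z + 2 = (z - 1)(z - 2)
Step 2: Q'(z) = 2z - 3
Step 3: Q'(1) = -1, P(1) = -1
Step 4: Res = P(1)/Q'(1) = -1/(-1) = 1

1


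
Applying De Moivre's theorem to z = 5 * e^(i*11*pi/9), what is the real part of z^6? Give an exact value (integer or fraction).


Step 1: By De Moivre's theorem, z^6 = 5^6 * e^(i*6*11*pi/9) = 15625 * (cos(22*pi/3) + i*sin(22*pi/3))
Step 2: |z|^6 = 5^6 = 15625
Step 3: Reduce the angle mod 2*pi: 22*pi/3 - 6*pi = 4*pi/3
Step 4: cos(4*pi/3) = -1/2
Step 5: Re(z^6) = 15625 * (-1/2) = -15625/2

-15625/2


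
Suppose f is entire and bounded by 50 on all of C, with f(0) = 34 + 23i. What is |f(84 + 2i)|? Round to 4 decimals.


Step 1: By Liouville's theorem, a bounded entire function is constant.
Step 2: f(z) = f(0) = 34 + 23i for all z.
Step 3: |f(w)| = |34 + 23i| = sqrt(1156 + 529)
Step 4: = 41.0488

41.0488


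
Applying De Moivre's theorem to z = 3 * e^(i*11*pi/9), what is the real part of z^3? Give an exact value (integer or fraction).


Step 1: By De Moivre's theorem, z^3 = 3^3 * e^(i*3*11*pi/9) = 27 * (cos(11*pi/3) + i*sin(11*pi/3))
Step 2: |z|^3 = 3^3 = 27
Step 3: Reduce the angle mod 2*pi: 11*pi/3 - 2*pi = 5*pi/3
Step 4: cos(5*pi/3) = 1/2
Step 5: Re(z^3) = 27 * 1/2 = 27/2

27/2


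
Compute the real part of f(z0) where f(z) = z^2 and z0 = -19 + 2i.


Step 1: z0 = -19 + 2i
Step 2: z0^2 = (-19)^2 - 2^2 - 76i
Step 3: real part = 361 - 4 = 357

357


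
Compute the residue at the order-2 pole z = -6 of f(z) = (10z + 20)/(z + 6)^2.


Step 1: Pole of order 2 at z = -6
Step 2: Res = lim d/dz [(z + 6)^2 * f(z)] as z -> -6
Step 3: (z + 6)^2 * f(z) = 10z + 20
Step 4: d/dz[10z + 20] = 10

10


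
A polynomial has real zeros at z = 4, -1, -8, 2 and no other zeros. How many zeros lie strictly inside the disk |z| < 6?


Step 1: Check each root:
  z = 4: |4| = 4 < 6
  z = -1: |-1| = 1 < 6
  z = -8: |-8| = 8 >= 6
  z = 2: |2| = 2 < 6
Step 2: Count = 3

3


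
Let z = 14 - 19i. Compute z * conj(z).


Step 1: conj(z) = 14 + 19i
Step 2: z * conj(z) = 14^2 + (-19)^2
Step 3: = 196 + 361 = 557

557


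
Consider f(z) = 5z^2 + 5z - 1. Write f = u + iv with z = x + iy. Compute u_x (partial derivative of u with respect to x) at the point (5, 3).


Step 1: f(z) = 5(x+iy)^2 + 5(x+iy) - 1
Step 2: u = 5(x^2 - y^2) + 5x - 1
Step 3: u_x = 10x + 5
Step 4: At (5, 3): u_x = 50 + 5 = 55

55


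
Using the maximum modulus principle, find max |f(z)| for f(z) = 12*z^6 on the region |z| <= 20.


Step 1: On |z| = 20, |f(z)| = 12 * |z|^6 = 12 * 20^6
Step 2: By maximum modulus principle, maximum is on boundary.
Step 3: Maximum = 12 * 64000000 = 768000000

768000000


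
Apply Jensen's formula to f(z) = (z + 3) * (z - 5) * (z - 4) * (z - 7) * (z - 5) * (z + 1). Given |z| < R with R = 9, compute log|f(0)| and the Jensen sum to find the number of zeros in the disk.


Jensen's formula: (1/2pi)*integral log|f(Re^it)|dt = log|f(0)| + sum_{|a_k|<R} log(R/|a_k|)
Step 1: f(0) = 3 * (-5) * (-4) * (-7) * (-5) * 1 = 2100
Step 2: log|f(0)| = log|-3| + log|5| + log|4| + log|7| + log|5| + log|-1| = 7.6497
Step 3: Zeros inside |z| < 9: -3, 5, 4, 7, 5, -1
Step 4: Jensen sum = log(9/3) + log(9/5) + log(9/4) + log(9/7) + log(9/5) + log(9/1) = 5.5337
Step 5: n(R) = number of terms in the Jensen sum = count of zeros inside |z| < 9 = 6

6


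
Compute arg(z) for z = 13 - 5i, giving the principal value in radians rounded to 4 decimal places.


Step 1: z = 13 - 5i
Step 2: arg(z) = atan2(-5, 13)
Step 3: arg(z) = -0.3672

-0.3672


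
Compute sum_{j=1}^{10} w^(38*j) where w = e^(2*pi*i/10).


Step 1: The sum sum_{j=1}^{n} w^(k*j) equals n if n | k, else 0.
Step 2: Here n = 10, k = 38
Step 3: Does n divide k? 10 | 38 -> False
Step 4: Sum = 0

0


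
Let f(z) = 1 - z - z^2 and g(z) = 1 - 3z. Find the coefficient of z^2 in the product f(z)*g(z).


Step 1: z^2 term in f*g comes from: (1)*(0) + (-z)*(-3z) + (-z^2)*(1)
Step 2: = 0 + 3 - 1
Step 3: = 2

2


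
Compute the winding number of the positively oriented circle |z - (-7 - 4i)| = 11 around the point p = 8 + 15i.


Step 1: Center c = (-7, -4), radius = 11
Step 2: |p - c|^2 = 15^2 + 19^2 = 586
Step 3: r^2 = 121
Step 4: |p-c| > r so winding number = 0

0


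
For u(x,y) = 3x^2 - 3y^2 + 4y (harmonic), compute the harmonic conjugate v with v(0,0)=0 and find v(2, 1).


Step 1: v_x = -u_y = 6y - 4
Step 2: v_y = u_x = 6x + 0
Step 3: v = 6xy - 4x + C
Step 4: v(0,0) = 0 => C = 0
Step 5: v(2, 1) = 4

4


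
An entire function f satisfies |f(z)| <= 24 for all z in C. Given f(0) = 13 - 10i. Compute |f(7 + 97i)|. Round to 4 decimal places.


Step 1: By Liouville's theorem, a bounded entire function is constant.
Step 2: f(z) = f(0) = 13 - 10i for all z.
Step 3: |f(w)| = |13 - 10i| = sqrt(169 + 100)
Step 4: = 16.4012

16.4012


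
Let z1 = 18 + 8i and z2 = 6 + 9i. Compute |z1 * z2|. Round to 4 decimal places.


Step 1: |z1| = sqrt(18^2 + 8^2) = sqrt(388)
Step 2: |z2| = sqrt(6^2 + 9^2) = sqrt(117)
Step 3: |z1*z2| = |z1|*|z2| = sqrt(388) * sqrt(117) = sqrt(388 * 117) = sqrt(45396)
Step 4: = 213.0634

213.0634


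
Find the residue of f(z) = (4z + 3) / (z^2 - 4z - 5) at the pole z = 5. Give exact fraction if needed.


Step 1: Q(z) = z^2 - 4z - 5 = (z - 5)(z + 1)
Step 2: Q'(z) = 2z - 4
Step 3: Q'(5) = 6, P(5) = 23
Step 4: Res = P(5)/Q'(5) = 23/6 = 23/6

23/6


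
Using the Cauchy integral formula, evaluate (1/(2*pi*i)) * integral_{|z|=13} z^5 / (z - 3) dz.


Step 1: f(z) = z^5, a = 3 is inside |z| = 13
Step 2: By Cauchy integral formula: (1/(2pi*i)) * integral = f(a)
Step 3: f(3) = 3^5 = 243

243


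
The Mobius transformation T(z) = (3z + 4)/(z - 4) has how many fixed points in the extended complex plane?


Step 1: Fixed points satisfy T(z) = z
Step 2: z^2 - 7z - 4 = 0
Step 3: Discriminant = (-7)^2 - 4*1*(-4) = 65
Step 4: Number of fixed points = 2

2


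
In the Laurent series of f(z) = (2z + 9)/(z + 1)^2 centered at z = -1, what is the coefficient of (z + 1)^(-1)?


Step 1: Write the numerator in powers of (z + 1): 2z + 9 = 2(z + 1) + (2*(-1) + 9) = 2(z + 1) + 7
Step 2: Divide by (z + 1)^2: f(z) = 7(z + 1)^(-2) + 2(z + 1)^(-1)
Step 3: This finite sum is the Laurent series of f about z = -1.
Step 4: Coefficient of (z + 1)^(-1) = coefficient of (z + 1) in the re-centred numerator = 2

2


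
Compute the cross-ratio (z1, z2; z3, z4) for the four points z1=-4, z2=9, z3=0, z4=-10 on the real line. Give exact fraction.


Step 1: (z1-z3)(z2-z4) = (-4) * 19 = -76
Step 2: (z1-z4)(z2-z3) = 6 * 9 = 54
Step 3: Cross-ratio = -76/54 = -38/27

-38/27


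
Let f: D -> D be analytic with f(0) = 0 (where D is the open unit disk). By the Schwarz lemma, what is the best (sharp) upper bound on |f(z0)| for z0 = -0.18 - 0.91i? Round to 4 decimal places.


Step 1: Schwarz lemma: if f: D -> D is analytic with f(0) = 0, then |f(z)| <= |z| for all z in D, and this is sharp (f(z) = z).
Step 2: |z0|^2 = (-0.18)^2 + (-0.91)^2 = 0.8605
Step 3: |z0| = sqrt(0.8605) = 0.927631
Step 4: Best bound = |z0| = 0.9276

0.9276


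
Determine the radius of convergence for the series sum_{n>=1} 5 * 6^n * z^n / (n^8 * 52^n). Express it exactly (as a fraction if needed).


Step 1: General term a_n = 5 * 6^n / (n^8 * 52^n)
Step 2: By the root test, |a_n|^(1/n) = 5^(1/n) * 6 / (n^(8/n) * 52) -> 6/52 as n -> infinity (since 5^(1/n) -> 1 and n^(8/n) -> 1)
Step 3: R = 1/lim|a_n|^(1/n) = 52/6 = 26/3

26/3


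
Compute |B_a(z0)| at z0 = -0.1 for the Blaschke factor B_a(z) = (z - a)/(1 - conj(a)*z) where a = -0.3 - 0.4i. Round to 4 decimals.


Step 1: Numerator z0 - a = -0.1 - (-0.3 - 0.4i) = 0.2 + 0.4i
Step 2: Denominator 1 - conj(a)*z0 = 1 - (-0.3 + 0.4i)*(-0.1) = 0.97 + 0.04i
Step 3: |z0 - a|^2 = 0.2^2 + 0.4^2 = 0.2; |1 - conj(a)*z0|^2 = 0.97^2 + 0.04^2 = 0.9425
Step 4: |B_a(-0.1)| = sqrt(0.2 / 0.9425) = sqrt(0.212202)
Step 5: = 0.4607

0.4607


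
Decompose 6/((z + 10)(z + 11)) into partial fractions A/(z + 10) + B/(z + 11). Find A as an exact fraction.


Step 1: Multiply both sides by (z + 10) and set z = -10
Step 2: A = 6 / (-10 + 11)
Step 3: A = 6 / 1
Step 4: A = 6

6


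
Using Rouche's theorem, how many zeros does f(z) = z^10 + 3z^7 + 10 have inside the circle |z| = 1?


Step 1: On |z| = 1 the three terms have sizes |z^10| = 1^10 = 1, |3z^7| = 3*1^7 = 3, |10| = 10
Step 2: The dominant term is g(z) = 10; let h(z) = z^10 + 3z^7 so f = g + h
Step 3: On |z| = 1: |g| = 10 and |h| <= 1 + 3 = 4
Step 4: Since 10 > 4, |h| < |g| on |z| = 1, so by Rouche f has the same number of zeros as g inside |z| < 1
Step 5: g(z) = 10 is a nonzero constant with no zeros inside |z| < 1. Answer = 0

0


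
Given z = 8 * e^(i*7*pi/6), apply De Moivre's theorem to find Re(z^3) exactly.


Step 1: By De Moivre's theorem, z^3 = 8^3 * e^(i*3*7*pi/6) = 512 * (cos(7*pi/2) + i*sin(7*pi/2))
Step 2: |z|^3 = 8^3 = 512
Step 3: Reduce the angle mod 2*pi: 7*pi/2 - 2*pi = 3*pi/2
Step 4: cos(3*pi/2) = 0
Step 5: Re(z^3) = 512 * 0 = 0

0


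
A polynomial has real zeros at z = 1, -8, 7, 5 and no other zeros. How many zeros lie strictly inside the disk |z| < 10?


Step 1: Check each root:
  z = 1: |1| = 1 < 10
  z = -8: |-8| = 8 < 10
  z = 7: |7| = 7 < 10
  z = 5: |5| = 5 < 10
Step 2: Count = 4

4


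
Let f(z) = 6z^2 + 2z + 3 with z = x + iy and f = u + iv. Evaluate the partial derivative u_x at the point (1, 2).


Step 1: f(z) = 6(x+iy)^2 + 2(x+iy) + 3
Step 2: u = 6(x^2 - y^2) + 2x + 3
Step 3: u_x = 12x + 2
Step 4: At (1, 2): u_x = 12 + 2 = 14

14


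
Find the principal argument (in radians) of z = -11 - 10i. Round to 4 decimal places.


Step 1: z = -11 - 10i
Step 2: arg(z) = atan2(-10, -11)
Step 3: arg(z) = -2.4038

-2.4038


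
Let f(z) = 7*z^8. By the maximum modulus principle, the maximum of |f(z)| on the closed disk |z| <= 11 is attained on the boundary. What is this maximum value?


Step 1: On |z| = 11, |f(z)| = 7 * |z|^8 = 7 * 11^8
Step 2: By maximum modulus principle, maximum is on boundary.
Step 3: Maximum = 7 * 214358881 = 1500512167

1500512167


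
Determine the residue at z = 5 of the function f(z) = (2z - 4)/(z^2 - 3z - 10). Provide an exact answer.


Step 1: Q(z) = z^2 - 3z - 10 = (z - 5)(z + 2)
Step 2: Q'(z) = 2z - 3
Step 3: Q'(5) = 7, P(5) = 6
Step 4: Res = P(5)/Q'(5) = 6/7 = 6/7

6/7


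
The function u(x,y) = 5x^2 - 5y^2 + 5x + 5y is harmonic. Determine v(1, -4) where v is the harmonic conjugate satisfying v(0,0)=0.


Step 1: v_x = -u_y = 10y - 5
Step 2: v_y = u_x = 10x + 5
Step 3: v = 10xy - 5x + 5y + C
Step 4: v(0,0) = 0 => C = 0
Step 5: v(1, -4) = -65

-65


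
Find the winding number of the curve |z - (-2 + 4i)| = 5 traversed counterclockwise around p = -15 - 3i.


Step 1: Center c = (-2, 4), radius = 5
Step 2: |p - c|^2 = (-13)^2 + (-7)^2 = 218
Step 3: r^2 = 25
Step 4: |p-c| > r so winding number = 0

0


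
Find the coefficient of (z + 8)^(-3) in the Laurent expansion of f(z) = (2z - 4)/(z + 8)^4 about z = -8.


Step 1: Write the numerator in powers of (z + 8): 2z - 4 = 2(z + 8) + (2*(-8) - 4) = 2(z + 8) - 20
Step 2: Divide by (z + 8)^4: f(z) = -20(z + 8)^(-4) + 2(z + 8)^(-3)
Step 3: This finite sum is the Laurent series of f about z = -8.
Step 4: Coefficient of (z + 8)^(-3) = coefficient of (z + 8) in the re-centred numerator = 2

2


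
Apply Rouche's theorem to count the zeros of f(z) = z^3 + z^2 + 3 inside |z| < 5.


Step 1: On |z| = 5 the three terms have sizes |z^3| = 5^3 = 125, |z^2| = 5^2 = 25, |3| = 3
Step 2: The dominant term is g(z) = z^3; let h(z) = z^2 + 3 so f = g + h
Step 3: On |z| = 5: |g| = 125 and |h| <= 25 + 3 = 28
Step 4: Since 125 > 28, |h| < |g| on |z| = 5, so by Rouche f has the same number of zeros as g inside |z| < 5
Step 5: g(z) = z^3 has 3 zeros (all at the origin) inside |z| < 5. Answer = 3

3


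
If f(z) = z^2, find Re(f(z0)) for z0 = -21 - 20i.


Step 1: z0 = -21 - 20i
Step 2: z0^2 = (-21)^2 - (-20)^2 + 840i
Step 3: real part = 441 - 400 = 41

41


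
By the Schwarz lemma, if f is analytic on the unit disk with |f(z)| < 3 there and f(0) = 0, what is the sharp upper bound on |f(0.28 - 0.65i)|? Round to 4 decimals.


Step 1: g = f/3 maps D -> D with g(0) = 0, so by the Schwarz lemma |g(z)| <= |z|, i.e. |f(z)| <= 3|z|; this is sharp (f(z) = 3z).
Step 2: |z0|^2 = 0.28^2 + (-0.65)^2 = 0.5009
Step 3: |z0| = sqrt(0.5009) = 0.707743
Step 4: Best bound = 3 * |z0| = 3 * 0.707743 = 2.1232

2.1232


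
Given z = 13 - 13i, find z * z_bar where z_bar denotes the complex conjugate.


Step 1: conj(z) = 13 + 13i
Step 2: z * conj(z) = 13^2 + (-13)^2
Step 3: = 169 + 169 = 338

338


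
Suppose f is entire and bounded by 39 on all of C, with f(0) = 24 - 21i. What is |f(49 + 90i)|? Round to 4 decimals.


Step 1: By Liouville's theorem, a bounded entire function is constant.
Step 2: f(z) = f(0) = 24 - 21i for all z.
Step 3: |f(w)| = |24 - 21i| = sqrt(576 + 441)
Step 4: = 31.8904

31.8904


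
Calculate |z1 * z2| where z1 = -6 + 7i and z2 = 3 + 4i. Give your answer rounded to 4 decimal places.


Step 1: |z1| = sqrt((-6)^2 + 7^2) = sqrt(85)
Step 2: |z2| = sqrt(3^2 + 4^2) = sqrt(25)
Step 3: |z1*z2| = |z1|*|z2| = sqrt(85) * sqrt(25) = sqrt(85 * 25) = sqrt(2125)
Step 4: = 46.0977

46.0977


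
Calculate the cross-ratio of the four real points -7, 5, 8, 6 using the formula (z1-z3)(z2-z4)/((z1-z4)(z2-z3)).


Step 1: (z1-z3)(z2-z4) = (-15) * (-1) = 15
Step 2: (z1-z4)(z2-z3) = (-13) * (-3) = 39
Step 3: Cross-ratio = 15/39 = 5/13

5/13


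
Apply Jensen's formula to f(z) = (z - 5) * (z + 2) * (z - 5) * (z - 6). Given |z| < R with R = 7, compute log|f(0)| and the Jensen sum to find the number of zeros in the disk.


Jensen's formula: (1/2pi)*integral log|f(Re^it)|dt = log|f(0)| + sum_{|a_k|<R} log(R/|a_k|)
Step 1: f(0) = (-5) * 2 * (-5) * (-6) = -300
Step 2: log|f(0)| = log|5| + log|-2| + log|5| + log|6| = 5.7038
Step 3: Zeros inside |z| < 7: 5, -2, 5, 6
Step 4: Jensen sum = log(7/5) + log(7/2) + log(7/5) + log(7/6) = 2.0799
Step 5: n(R) = number of terms in the Jensen sum = count of zeros inside |z| < 7 = 4

4


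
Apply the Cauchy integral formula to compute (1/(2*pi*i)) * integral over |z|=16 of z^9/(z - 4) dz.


Step 1: f(z) = z^9, a = 4 is inside |z| = 16
Step 2: By Cauchy integral formula: (1/(2pi*i)) * integral = f(a)
Step 3: f(4) = 4^9 = 262144

262144


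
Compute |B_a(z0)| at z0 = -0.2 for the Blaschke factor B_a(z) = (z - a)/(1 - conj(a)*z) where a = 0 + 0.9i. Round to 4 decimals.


Step 1: Numerator z0 - a = -0.2 - (0 + 0.9i) = -0.2 - 0.9i
Step 2: Denominator 1 - conj(a)*z0 = 1 - (0 - 0.9i)*(-0.2) = 1 - 0.18i
Step 3: |z0 - a|^2 = (-0.2)^2 + (-0.9)^2 = 0.85; |1 - conj(a)*z0|^2 = 1^2 + (-0.18)^2 = 1.0324
Step 4: |B_a(-0.2)| = sqrt(0.85 / 1.0324) = sqrt(0.823324)
Step 5: = 0.9074

0.9074


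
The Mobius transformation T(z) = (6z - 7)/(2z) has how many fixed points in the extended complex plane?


Step 1: Fixed points satisfy T(z) = z
Step 2: 2z^2 - 6z + 7 = 0
Step 3: Discriminant = (-6)^2 - 4*2*7 = -20
Step 4: Number of fixed points = 2

2


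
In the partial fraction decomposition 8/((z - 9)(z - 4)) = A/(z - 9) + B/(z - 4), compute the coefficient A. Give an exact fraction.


Step 1: Multiply both sides by (z - 9) and set z = 9
Step 2: A = 8 / (9 - 4)
Step 3: A = 8 / 5
Step 4: A = 8/5

8/5


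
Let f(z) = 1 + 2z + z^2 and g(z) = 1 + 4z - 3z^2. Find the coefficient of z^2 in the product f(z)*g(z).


Step 1: z^2 term in f*g comes from: (1)*(-3z^2) + (2z)*(4z) + (z^2)*(1)
Step 2: = -3 + 8 + 1
Step 3: = 6

6


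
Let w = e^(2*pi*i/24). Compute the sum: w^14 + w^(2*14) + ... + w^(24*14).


Step 1: The sum sum_{j=1}^{n} w^(k*j) equals n if n | k, else 0.
Step 2: Here n = 24, k = 14
Step 3: Does n divide k? 24 | 14 -> False
Step 4: Sum = 0

0


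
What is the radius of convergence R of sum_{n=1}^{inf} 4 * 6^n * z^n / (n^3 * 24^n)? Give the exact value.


Step 1: General term a_n = 4 * 6^n / (n^3 * 24^n)
Step 2: By the root test, |a_n|^(1/n) = 4^(1/n) * 6 / (n^(3/n) * 24) -> 6/24 as n -> infinity (since 4^(1/n) -> 1 and n^(3/n) -> 1)
Step 3: R = 1/lim|a_n|^(1/n) = 24/6 = 4

4


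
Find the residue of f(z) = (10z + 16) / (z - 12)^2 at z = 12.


Step 1: Pole of order 2 at z = 12
Step 2: Res = lim d/dz [(z - 12)^2 * f(z)] as z -> 12
Step 3: (z - 12)^2 * f(z) = 10z + 16
Step 4: d/dz[10z + 16] = 10

10


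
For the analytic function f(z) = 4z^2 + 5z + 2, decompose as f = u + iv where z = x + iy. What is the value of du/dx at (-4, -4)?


Step 1: f(z) = 4(x+iy)^2 + 5(x+iy) + 2
Step 2: u = 4(x^2 - y^2) + 5x + 2
Step 3: u_x = 8x + 5
Step 4: At (-4, -4): u_x = -32 + 5 = -27

-27


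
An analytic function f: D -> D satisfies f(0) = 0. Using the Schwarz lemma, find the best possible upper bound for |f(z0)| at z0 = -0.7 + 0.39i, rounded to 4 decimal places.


Step 1: Schwarz lemma: if f: D -> D is analytic with f(0) = 0, then |f(z)| <= |z| for all z in D, and this is sharp (f(z) = z).
Step 2: |z0|^2 = (-0.7)^2 + 0.39^2 = 0.6421
Step 3: |z0| = sqrt(0.6421) = 0.801311
Step 4: Best bound = |z0| = 0.8013

0.8013


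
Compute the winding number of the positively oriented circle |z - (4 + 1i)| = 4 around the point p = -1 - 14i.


Step 1: Center c = (4, 1), radius = 4
Step 2: |p - c|^2 = (-5)^2 + (-15)^2 = 250
Step 3: r^2 = 16
Step 4: |p-c| > r so winding number = 0

0


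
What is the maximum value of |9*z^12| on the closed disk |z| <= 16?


Step 1: On |z| = 16, |f(z)| = 9 * |z|^12 = 9 * 16^12
Step 2: By maximum modulus principle, maximum is on boundary.
Step 3: Maximum = 9 * 281474976710656 = 2533274790395904

2533274790395904


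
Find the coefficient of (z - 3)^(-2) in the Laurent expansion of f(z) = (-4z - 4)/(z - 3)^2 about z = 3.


Step 1: Write the numerator in powers of (z - 3): -4z - 4 = -4(z - 3) + (-4*3 - 4) = -4(z - 3) - 16
Step 2: Divide by (z - 3)^2: f(z) = -16(z - 3)^(-2) - 4(z - 3)^(-1)
Step 3: This finite sum is the Laurent series of f about z = 3.
Step 4: Coefficient of (z - 3)^(-2) = -4*3 - 4 = -16

-16


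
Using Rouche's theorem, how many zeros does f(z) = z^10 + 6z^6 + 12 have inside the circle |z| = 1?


Step 1: On |z| = 1 the three terms have sizes |z^10| = 1^10 = 1, |6z^6| = 6*1^6 = 6, |12| = 12
Step 2: The dominant term is g(z) = 12; let h(z) = z^10 + 6z^6 so f = g + h
Step 3: On |z| = 1: |g| = 12 and |h| <= 1 + 6 = 7
Step 4: Since 12 > 7, |h| < |g| on |z| = 1, so by Rouche f has the same number of zeros as g inside |z| < 1
Step 5: g(z) = 12 is a nonzero constant with no zeros inside |z| < 1. Answer = 0

0


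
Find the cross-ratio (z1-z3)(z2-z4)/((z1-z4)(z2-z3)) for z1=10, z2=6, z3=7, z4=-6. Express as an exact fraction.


Step 1: (z1-z3)(z2-z4) = 3 * 12 = 36
Step 2: (z1-z4)(z2-z3) = 16 * (-1) = -16
Step 3: Cross-ratio = -36/16 = -9/4

-9/4


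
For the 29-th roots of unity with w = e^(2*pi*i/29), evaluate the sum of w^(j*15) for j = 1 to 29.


Step 1: The sum sum_{j=1}^{n} w^(k*j) equals n if n | k, else 0.
Step 2: Here n = 29, k = 15
Step 3: Does n divide k? 29 | 15 -> False
Step 4: Sum = 0

0


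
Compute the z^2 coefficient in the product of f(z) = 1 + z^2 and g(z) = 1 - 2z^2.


Step 1: z^2 term in f*g comes from: (1)*(-2z^2) + (0)*(0) + (z^2)*(1)
Step 2: = -2 + 0 + 1
Step 3: = -1

-1


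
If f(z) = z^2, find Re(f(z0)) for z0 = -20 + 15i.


Step 1: z0 = -20 + 15i
Step 2: z0^2 = (-20)^2 - 15^2 - 600i
Step 3: real part = 400 - 225 = 175

175


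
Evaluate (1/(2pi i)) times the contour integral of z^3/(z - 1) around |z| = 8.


Step 1: f(z) = z^3, a = 1 is inside |z| = 8
Step 2: By Cauchy integral formula: (1/(2pi*i)) * integral = f(a)
Step 3: f(1) = 1^3 = 1

1


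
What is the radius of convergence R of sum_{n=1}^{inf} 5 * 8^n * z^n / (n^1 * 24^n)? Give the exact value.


Step 1: General term a_n = 5 * 8^n / (n^1 * 24^n)
Step 2: By the root test, |a_n|^(1/n) = 5^(1/n) * 8 / (n^(1/n) * 24) -> 8/24 as n -> infinity (since 5^(1/n) -> 1 and n^(1/n) -> 1)
Step 3: R = 1/lim|a_n|^(1/n) = 24/8 = 3

3


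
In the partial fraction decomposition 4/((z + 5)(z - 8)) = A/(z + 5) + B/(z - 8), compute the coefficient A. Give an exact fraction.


Step 1: Multiply both sides by (z + 5) and set z = -5
Step 2: A = 4 / (-5 - 8)
Step 3: A = 4 / (-13)
Step 4: A = -4/13

-4/13


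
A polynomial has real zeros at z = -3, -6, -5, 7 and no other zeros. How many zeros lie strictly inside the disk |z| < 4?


Step 1: Check each root:
  z = -3: |-3| = 3 < 4
  z = -6: |-6| = 6 >= 4
  z = -5: |-5| = 5 >= 4
  z = 7: |7| = 7 >= 4
Step 2: Count = 1

1


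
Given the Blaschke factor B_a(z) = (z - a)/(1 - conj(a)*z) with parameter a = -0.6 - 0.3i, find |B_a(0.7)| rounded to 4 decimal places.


Step 1: Numerator z0 - a = 0.7 - (-0.6 - 0.3i) = 1.3 + 0.3i
Step 2: Denominator 1 - conj(a)*z0 = 1 - (-0.6 + 0.3i)*0.7 = 1.42 - 0.21i
Step 3: |z0 - a|^2 = 1.3^2 + 0.3^2 = 1.78; |1 - conj(a)*z0|^2 = 1.42^2 + (-0.21)^2 = 2.0605
Step 4: |B_a(0.7)| = sqrt(1.78 / 2.0605) = sqrt(0.863868)
Step 5: = 0.9294

0.9294


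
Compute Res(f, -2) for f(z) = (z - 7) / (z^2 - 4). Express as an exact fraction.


Step 1: Q(z) = z^2 - 4 = (z + 2)(z - 2)
Step 2: Q'(z) = 2z
Step 3: Q'(-2) = -4, P(-2) = -9
Step 4: Res = P(-2)/Q'(-2) = -9/(-4) = 9/4

9/4


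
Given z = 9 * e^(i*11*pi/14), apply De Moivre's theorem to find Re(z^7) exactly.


Step 1: By De Moivre's theorem, z^7 = 9^7 * e^(i*7*11*pi/14) = 4782969 * (cos(11*pi/2) + i*sin(11*pi/2))
Step 2: |z|^7 = 9^7 = 4782969
Step 3: Reduce the angle mod 2*pi: 11*pi/2 - 4*pi = 3*pi/2
Step 4: cos(3*pi/2) = 0
Step 5: Re(z^7) = 4782969 * 0 = 0

0


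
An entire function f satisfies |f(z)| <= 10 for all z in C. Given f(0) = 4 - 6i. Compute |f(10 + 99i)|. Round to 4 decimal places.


Step 1: By Liouville's theorem, a bounded entire function is constant.
Step 2: f(z) = f(0) = 4 - 6i for all z.
Step 3: |f(w)| = |4 - 6i| = sqrt(16 + 36)
Step 4: = 7.2111

7.2111


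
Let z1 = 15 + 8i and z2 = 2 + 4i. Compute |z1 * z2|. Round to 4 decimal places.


Step 1: |z1| = sqrt(15^2 + 8^2) = sqrt(289)
Step 2: |z2| = sqrt(2^2 + 4^2) = sqrt(20)
Step 3: |z1*z2| = |z1|*|z2| = sqrt(289) * sqrt(20) = sqrt(289 * 20) = sqrt(5780)
Step 4: = 76.0263

76.0263


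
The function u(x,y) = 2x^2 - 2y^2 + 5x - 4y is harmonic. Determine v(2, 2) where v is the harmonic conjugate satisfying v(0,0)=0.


Step 1: v_x = -u_y = 4y + 4
Step 2: v_y = u_x = 4x + 5
Step 3: v = 4xy + 4x + 5y + C
Step 4: v(0,0) = 0 => C = 0
Step 5: v(2, 2) = 34

34


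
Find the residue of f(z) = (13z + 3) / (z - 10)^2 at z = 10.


Step 1: Pole of order 2 at z = 10
Step 2: Res = lim d/dz [(z - 10)^2 * f(z)] as z -> 10
Step 3: (z - 10)^2 * f(z) = 13z + 3
Step 4: d/dz[13z + 3] = 13

13


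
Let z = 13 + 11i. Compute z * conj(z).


Step 1: conj(z) = 13 - 11i
Step 2: z * conj(z) = 13^2 + 11^2
Step 3: = 169 + 121 = 290

290


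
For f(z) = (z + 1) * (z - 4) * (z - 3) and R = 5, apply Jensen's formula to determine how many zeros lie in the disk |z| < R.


Jensen's formula: (1/2pi)*integral log|f(Re^it)|dt = log|f(0)| + sum_{|a_k|<R} log(R/|a_k|)
Step 1: f(0) = 1 * (-4) * (-3) = 12
Step 2: log|f(0)| = log|-1| + log|4| + log|3| = 2.4849
Step 3: Zeros inside |z| < 5: -1, 4, 3
Step 4: Jensen sum = log(5/1) + log(5/4) + log(5/3) = 2.3434
Step 5: n(R) = number of terms in the Jensen sum = count of zeros inside |z| < 5 = 3

3


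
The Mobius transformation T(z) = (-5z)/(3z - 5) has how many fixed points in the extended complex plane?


Step 1: Fixed points satisfy T(z) = z
Step 2: 3z^2 = 0
Step 3: Discriminant = 0^2 - 4*3*0 = 0
Step 4: Number of fixed points = 1

1


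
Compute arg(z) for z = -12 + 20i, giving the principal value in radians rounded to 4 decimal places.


Step 1: z = -12 + 20i
Step 2: arg(z) = atan2(20, -12)
Step 3: arg(z) = 2.1112

2.1112


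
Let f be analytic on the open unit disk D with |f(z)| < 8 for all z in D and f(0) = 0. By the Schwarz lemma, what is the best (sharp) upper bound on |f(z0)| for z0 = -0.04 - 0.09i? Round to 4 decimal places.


Step 1: g = f/8 maps D -> D with g(0) = 0, so by the Schwarz lemma |g(z)| <= |z|, i.e. |f(z)| <= 8|z|; this is sharp (f(z) = 8z).
Step 2: |z0|^2 = (-0.04)^2 + (-0.09)^2 = 0.0097
Step 3: |z0| = sqrt(0.0097) = 0.098489
Step 4: Best bound = 8 * |z0| = 8 * 0.098489 = 0.7879

0.7879


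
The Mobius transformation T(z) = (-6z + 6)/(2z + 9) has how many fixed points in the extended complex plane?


Step 1: Fixed points satisfy T(z) = z
Step 2: 2z^2 + 15z - 6 = 0
Step 3: Discriminant = 15^2 - 4*2*(-6) = 273
Step 4: Number of fixed points = 2

2


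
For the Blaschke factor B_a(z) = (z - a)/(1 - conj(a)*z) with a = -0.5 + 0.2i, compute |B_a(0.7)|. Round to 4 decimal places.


Step 1: Numerator z0 - a = 0.7 - (-0.5 + 0.2i) = 1.2 - 0.2i
Step 2: Denominator 1 - conj(a)*z0 = 1 - (-0.5 - 0.2i)*0.7 = 1.35 + 0.14i
Step 3: |z0 - a|^2 = 1.2^2 + (-0.2)^2 = 1.48; |1 - conj(a)*z0|^2 = 1.35^2 + 0.14^2 = 1.8421
Step 4: |B_a(0.7)| = sqrt(1.48 / 1.8421) = sqrt(0.803431)
Step 5: = 0.8963

0.8963


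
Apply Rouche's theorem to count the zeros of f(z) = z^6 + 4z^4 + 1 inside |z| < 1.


Step 1: On |z| = 1 the three terms have sizes |z^6| = 1^6 = 1, |4z^4| = 4*1^4 = 4, |1| = 1
Step 2: The dominant term is g(z) = 4z^4; let h(z) = z^6 + 1 so f = g + h
Step 3: On |z| = 1: |g| = 4 and |h| <= 1 + 1 = 2
Step 4: Since 4 > 2, |h| < |g| on |z| = 1, so by Rouche f has the same number of zeros as g inside |z| < 1
Step 5: g(z) = 4z^4 has 4 zeros (at the origin, multiplicity 4) inside |z| < 1. Answer = 4

4


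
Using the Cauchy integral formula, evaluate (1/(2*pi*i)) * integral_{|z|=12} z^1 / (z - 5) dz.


Step 1: f(z) = z^1, a = 5 is inside |z| = 12
Step 2: By Cauchy integral formula: (1/(2pi*i)) * integral = f(a)
Step 3: f(5) = 5^1 = 5

5


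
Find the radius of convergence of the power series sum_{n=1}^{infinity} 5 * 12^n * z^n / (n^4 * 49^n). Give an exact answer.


Step 1: General term a_n = 5 * 12^n / (n^4 * 49^n)
Step 2: By the root test, |a_n|^(1/n) = 5^(1/n) * 12 / (n^(4/n) * 49) -> 12/49 as n -> infinity (since 5^(1/n) -> 1 and n^(4/n) -> 1)
Step 3: R = 1/lim|a_n|^(1/n) = 49/12

49/12


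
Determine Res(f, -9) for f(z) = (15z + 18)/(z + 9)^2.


Step 1: Pole of order 2 at z = -9
Step 2: Res = lim d/dz [(z + 9)^2 * f(z)] as z -> -9
Step 3: (z + 9)^2 * f(z) = 15z + 18
Step 4: d/dz[15z + 18] = 15

15


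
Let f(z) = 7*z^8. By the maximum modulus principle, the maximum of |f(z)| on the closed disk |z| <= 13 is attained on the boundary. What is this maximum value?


Step 1: On |z| = 13, |f(z)| = 7 * |z|^8 = 7 * 13^8
Step 2: By maximum modulus principle, maximum is on boundary.
Step 3: Maximum = 7 * 815730721 = 5710115047

5710115047


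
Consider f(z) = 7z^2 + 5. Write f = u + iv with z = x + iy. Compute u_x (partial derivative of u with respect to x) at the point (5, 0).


Step 1: f(z) = 7(x+iy)^2 + 5
Step 2: u = 7(x^2 - y^2) + 5
Step 3: u_x = 14x + 0
Step 4: At (5, 0): u_x = 70 + 0 = 70

70


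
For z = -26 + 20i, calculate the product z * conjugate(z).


Step 1: conj(z) = -26 - 20i
Step 2: z * conj(z) = (-26)^2 + 20^2
Step 3: = 676 + 400 = 1076

1076


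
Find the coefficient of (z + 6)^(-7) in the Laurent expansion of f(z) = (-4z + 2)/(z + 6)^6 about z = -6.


Step 1: Write the numerator in powers of (z + 6): -4z + 2 = -4(z + 6) + (-4*(-6) + 2) = -4(z + 6) + 26
Step 2: Divide by (z + 6)^6: f(z) = 26(z + 6)^(-6) - 4(z + 6)^(-5)
Step 3: This finite sum is the Laurent series of f about z = -6.
Step 4: Only the powers -6 and -5 appear, so the coefficient of (z + 6)^(-7) = 0

0


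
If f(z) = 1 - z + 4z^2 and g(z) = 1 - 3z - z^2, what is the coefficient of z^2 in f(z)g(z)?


Step 1: z^2 term in f*g comes from: (1)*(-z^2) + (-z)*(-3z) + (4z^2)*(1)
Step 2: = -1 + 3 + 4
Step 3: = 6

6


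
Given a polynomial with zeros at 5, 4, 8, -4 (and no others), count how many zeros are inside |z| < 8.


Step 1: Check each root:
  z = 5: |5| = 5 < 8
  z = 4: |4| = 4 < 8
  z = 8: |8| = 8 >= 8
  z = -4: |-4| = 4 < 8
Step 2: Count = 3

3


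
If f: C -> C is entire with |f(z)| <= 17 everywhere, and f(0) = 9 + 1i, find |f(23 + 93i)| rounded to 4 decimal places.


Step 1: By Liouville's theorem, a bounded entire function is constant.
Step 2: f(z) = f(0) = 9 + 1i for all z.
Step 3: |f(w)| = |9 + 1i| = sqrt(81 + 1)
Step 4: = 9.0554

9.0554


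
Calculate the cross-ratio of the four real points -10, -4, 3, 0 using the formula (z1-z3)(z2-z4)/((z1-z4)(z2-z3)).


Step 1: (z1-z3)(z2-z4) = (-13) * (-4) = 52
Step 2: (z1-z4)(z2-z3) = (-10) * (-7) = 70
Step 3: Cross-ratio = 52/70 = 26/35

26/35


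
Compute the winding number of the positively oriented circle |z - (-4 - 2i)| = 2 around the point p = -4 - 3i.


Step 1: Center c = (-4, -2), radius = 2
Step 2: |p - c|^2 = 0^2 + (-1)^2 = 1
Step 3: r^2 = 4
Step 4: |p-c| < r so winding number = 1

1


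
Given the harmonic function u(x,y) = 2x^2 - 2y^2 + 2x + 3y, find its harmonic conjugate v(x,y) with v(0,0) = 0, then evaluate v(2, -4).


Step 1: v_x = -u_y = 4y - 3
Step 2: v_y = u_x = 4x + 2
Step 3: v = 4xy - 3x + 2y + C
Step 4: v(0,0) = 0 => C = 0
Step 5: v(2, -4) = -46

-46


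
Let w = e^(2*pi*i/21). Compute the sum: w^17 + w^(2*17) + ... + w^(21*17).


Step 1: The sum sum_{j=1}^{n} w^(k*j) equals n if n | k, else 0.
Step 2: Here n = 21, k = 17
Step 3: Does n divide k? 21 | 17 -> False
Step 4: Sum = 0

0


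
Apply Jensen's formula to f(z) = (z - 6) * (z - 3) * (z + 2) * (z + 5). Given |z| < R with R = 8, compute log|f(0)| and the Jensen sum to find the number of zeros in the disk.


Jensen's formula: (1/2pi)*integral log|f(Re^it)|dt = log|f(0)| + sum_{|a_k|<R} log(R/|a_k|)
Step 1: f(0) = (-6) * (-3) * 2 * 5 = 180
Step 2: log|f(0)| = log|6| + log|3| + log|-2| + log|-5| = 5.193
Step 3: Zeros inside |z| < 8: 6, 3, -2, -5
Step 4: Jensen sum = log(8/6) + log(8/3) + log(8/2) + log(8/5) = 3.1248
Step 5: n(R) = number of terms in the Jensen sum = count of zeros inside |z| < 8 = 4

4


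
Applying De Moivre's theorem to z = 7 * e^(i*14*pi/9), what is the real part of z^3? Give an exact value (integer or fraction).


Step 1: By De Moivre's theorem, z^3 = 7^3 * e^(i*3*14*pi/9) = 343 * (cos(14*pi/3) + i*sin(14*pi/3))
Step 2: |z|^3 = 7^3 = 343
Step 3: Reduce the angle mod 2*pi: 14*pi/3 - 4*pi = 2*pi/3
Step 4: cos(2*pi/3) = -1/2
Step 5: Re(z^3) = 343 * (-1/2) = -343/2

-343/2


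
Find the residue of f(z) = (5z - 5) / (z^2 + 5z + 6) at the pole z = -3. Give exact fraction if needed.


Step 1: Q(z) = z^2 + 5z + 6 = (z + 3)(z + 2)
Step 2: Q'(z) = 2z + 5
Step 3: Q'(-3) = -1, P(-3) = -20
Step 4: Res = P(-3)/Q'(-3) = -20/(-1) = 20

20


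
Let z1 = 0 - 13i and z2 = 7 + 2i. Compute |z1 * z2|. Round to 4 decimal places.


Step 1: |z1| = sqrt(0^2 + (-13)^2) = sqrt(169)
Step 2: |z2| = sqrt(7^2 + 2^2) = sqrt(53)
Step 3: |z1*z2| = |z1|*|z2| = sqrt(169) * sqrt(53) = sqrt(169 * 53) = sqrt(8957)
Step 4: = 94.6414

94.6414


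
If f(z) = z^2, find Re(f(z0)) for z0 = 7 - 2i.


Step 1: z0 = 7 - 2i
Step 2: z0^2 = 7^2 - (-2)^2 - 28i
Step 3: real part = 49 - 4 = 45

45


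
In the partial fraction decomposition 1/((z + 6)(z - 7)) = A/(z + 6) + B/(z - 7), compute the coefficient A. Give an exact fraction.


Step 1: Multiply both sides by (z + 6) and set z = -6
Step 2: A = 1 / (-6 - 7)
Step 3: A = 1 / (-13)
Step 4: A = -1/13

-1/13


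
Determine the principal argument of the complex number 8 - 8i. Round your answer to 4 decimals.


Step 1: z = 8 - 8i
Step 2: arg(z) = atan2(-8, 8)
Step 3: arg(z) = -0.7854

-0.7854


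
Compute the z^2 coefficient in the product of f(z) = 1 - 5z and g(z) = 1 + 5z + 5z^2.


Step 1: z^2 term in f*g comes from: (1)*(5z^2) + (-5z)*(5z) + (0)*(1)
Step 2: = 5 - 25 + 0
Step 3: = -20

-20


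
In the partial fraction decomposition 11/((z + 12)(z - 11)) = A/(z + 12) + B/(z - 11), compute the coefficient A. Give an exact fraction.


Step 1: Multiply both sides by (z + 12) and set z = -12
Step 2: A = 11 / (-12 - 11)
Step 3: A = 11 / (-23)
Step 4: A = -11/23

-11/23


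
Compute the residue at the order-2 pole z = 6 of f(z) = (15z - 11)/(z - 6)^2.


Step 1: Pole of order 2 at z = 6
Step 2: Res = lim d/dz [(z - 6)^2 * f(z)] as z -> 6
Step 3: (z - 6)^2 * f(z) = 15z - 11
Step 4: d/dz[15z - 11] = 15

15


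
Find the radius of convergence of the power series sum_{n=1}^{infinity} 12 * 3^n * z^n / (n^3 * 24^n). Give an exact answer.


Step 1: General term a_n = 12 * 3^n / (n^3 * 24^n)
Step 2: By the root test, |a_n|^(1/n) = 12^(1/n) * 3 / (n^(3/n) * 24) -> 3/24 as n -> infinity (since 12^(1/n) -> 1 and n^(3/n) -> 1)
Step 3: R = 1/lim|a_n|^(1/n) = 24/3 = 8

8


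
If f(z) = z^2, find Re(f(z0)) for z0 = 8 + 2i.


Step 1: z0 = 8 + 2i
Step 2: z0^2 = 8^2 - 2^2 + 32i
Step 3: real part = 64 - 4 = 60

60


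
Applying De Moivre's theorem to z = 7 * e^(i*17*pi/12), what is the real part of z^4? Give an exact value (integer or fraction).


Step 1: By De Moivre's theorem, z^4 = 7^4 * e^(i*4*17*pi/12) = 2401 * (cos(17*pi/3) + i*sin(17*pi/3))
Step 2: |z|^4 = 7^4 = 2401
Step 3: Reduce the angle mod 2*pi: 17*pi/3 - 4*pi = 5*pi/3
Step 4: cos(5*pi/3) = 1/2
Step 5: Re(z^4) = 2401 * 1/2 = 2401/2

2401/2


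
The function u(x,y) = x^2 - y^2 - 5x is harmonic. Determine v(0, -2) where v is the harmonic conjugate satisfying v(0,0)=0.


Step 1: v_x = -u_y = 2y + 0
Step 2: v_y = u_x = 2x - 5
Step 3: v = 2xy - 5y + C
Step 4: v(0,0) = 0 => C = 0
Step 5: v(0, -2) = 10

10


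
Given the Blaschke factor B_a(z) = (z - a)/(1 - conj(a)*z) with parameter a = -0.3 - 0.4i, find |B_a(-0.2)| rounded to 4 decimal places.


Step 1: Numerator z0 - a = -0.2 - (-0.3 - 0.4i) = 0.1 + 0.4i
Step 2: Denominator 1 - conj(a)*z0 = 1 - (-0.3 + 0.4i)*(-0.2) = 0.94 + 0.08i
Step 3: |z0 - a|^2 = 0.1^2 + 0.4^2 = 0.17; |1 - conj(a)*z0|^2 = 0.94^2 + 0.08^2 = 0.89
Step 4: |B_a(-0.2)| = sqrt(0.17 / 0.89) = sqrt(0.191011)
Step 5: = 0.437

0.437


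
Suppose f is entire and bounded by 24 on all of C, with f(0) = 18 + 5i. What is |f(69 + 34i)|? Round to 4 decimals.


Step 1: By Liouville's theorem, a bounded entire function is constant.
Step 2: f(z) = f(0) = 18 + 5i for all z.
Step 3: |f(w)| = |18 + 5i| = sqrt(324 + 25)
Step 4: = 18.6815

18.6815


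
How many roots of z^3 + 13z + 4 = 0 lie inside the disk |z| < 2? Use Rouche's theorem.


Step 1: On |z| = 2 the three terms have sizes |z^3| = 2^3 = 8, |13z| = 13*2 = 26, |4| = 4
Step 2: The dominant term is g(z) = 13z; let h(z) = z^3 + 4 so f = g + h
Step 3: On |z| = 2: |g| = 26 and |h| <= 8 + 4 = 12
Step 4: Since 26 > 12, |h| < |g| on |z| = 2, so by Rouche f has the same number of zeros as g inside |z| < 2
Step 5: g(z) = 13z has 1 zero (at the origin, multiplicity 1) inside |z| < 2. Answer = 1

1


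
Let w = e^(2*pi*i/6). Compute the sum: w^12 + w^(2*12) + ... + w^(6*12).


Step 1: The sum sum_{j=1}^{n} w^(k*j) equals n if n | k, else 0.
Step 2: Here n = 6, k = 12
Step 3: Does n divide k? 6 | 12 -> True
Step 4: Sum = 6

6


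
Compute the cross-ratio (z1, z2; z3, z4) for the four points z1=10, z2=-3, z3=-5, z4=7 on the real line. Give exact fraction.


Step 1: (z1-z3)(z2-z4) = 15 * (-10) = -150
Step 2: (z1-z4)(z2-z3) = 3 * 2 = 6
Step 3: Cross-ratio = -150/6 = -25

-25


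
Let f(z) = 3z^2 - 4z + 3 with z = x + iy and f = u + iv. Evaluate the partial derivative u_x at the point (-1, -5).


Step 1: f(z) = 3(x+iy)^2 - 4(x+iy) + 3
Step 2: u = 3(x^2 - y^2) - 4x + 3
Step 3: u_x = 6x - 4
Step 4: At (-1, -5): u_x = -6 - 4 = -10

-10


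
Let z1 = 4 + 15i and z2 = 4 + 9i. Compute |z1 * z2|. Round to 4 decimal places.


Step 1: |z1| = sqrt(4^2 + 15^2) = sqrt(241)
Step 2: |z2| = sqrt(4^2 + 9^2) = sqrt(97)
Step 3: |z1*z2| = |z1|*|z2| = sqrt(241) * sqrt(97) = sqrt(241 * 97) = sqrt(23377)
Step 4: = 152.8954

152.8954


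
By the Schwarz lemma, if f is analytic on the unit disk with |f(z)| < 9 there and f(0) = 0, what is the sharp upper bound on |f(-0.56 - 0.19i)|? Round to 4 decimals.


Step 1: g = f/9 maps D -> D with g(0) = 0, so by the Schwarz lemma |g(z)| <= |z|, i.e. |f(z)| <= 9|z|; this is sharp (f(z) = 9z).
Step 2: |z0|^2 = (-0.56)^2 + (-0.19)^2 = 0.3497
Step 3: |z0| = sqrt(0.3497) = 0.591354
Step 4: Best bound = 9 * |z0| = 9 * 0.591354 = 5.3222

5.3222


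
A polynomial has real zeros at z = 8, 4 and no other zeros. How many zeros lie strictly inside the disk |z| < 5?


Step 1: Check each root:
  z = 8: |8| = 8 >= 5
  z = 4: |4| = 4 < 5
Step 2: Count = 1

1
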